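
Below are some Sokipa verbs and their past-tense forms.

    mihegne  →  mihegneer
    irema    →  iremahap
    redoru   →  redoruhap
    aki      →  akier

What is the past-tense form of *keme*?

kemeer

The alternation tracks the last vowel of the stem — -er when the last vowel of the stem is a front vowel (*mihegne*, *aki*); -hap when the last vowel of the stem is a back vowel (*irema*, *redoru*).
*keme* — last vowel /e/ (a front vowel) → -er → *kemeer*.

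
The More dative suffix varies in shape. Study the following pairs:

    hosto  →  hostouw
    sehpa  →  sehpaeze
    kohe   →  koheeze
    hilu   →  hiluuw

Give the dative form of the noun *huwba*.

The pattern is rounding harmony: -uw when the last vowel of the stem is a rounded vowel (*hosto*, *hilu*); -eze when the last vowel of the stem is an unrounded vowel (*sehpa*, *kohe*).
The last vowel of *huwba* is /a/, which is an unrounded vowel, so the suffix is -eze, giving *huwbaeze*.

huwbaeze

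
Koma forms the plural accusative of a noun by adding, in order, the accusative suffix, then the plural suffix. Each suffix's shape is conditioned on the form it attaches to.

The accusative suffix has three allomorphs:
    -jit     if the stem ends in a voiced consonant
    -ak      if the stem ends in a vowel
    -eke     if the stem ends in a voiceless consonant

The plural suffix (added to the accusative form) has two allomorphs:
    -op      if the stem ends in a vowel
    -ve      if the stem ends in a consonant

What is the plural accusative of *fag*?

fagjitve

Since the final sound of *fag* is /g/ (a voiced consonant), it takes -jit, giving *fagjit*.
The accusative form *fagjit* — final sound /t/ (a consonant) → -ve → *fagjitve*.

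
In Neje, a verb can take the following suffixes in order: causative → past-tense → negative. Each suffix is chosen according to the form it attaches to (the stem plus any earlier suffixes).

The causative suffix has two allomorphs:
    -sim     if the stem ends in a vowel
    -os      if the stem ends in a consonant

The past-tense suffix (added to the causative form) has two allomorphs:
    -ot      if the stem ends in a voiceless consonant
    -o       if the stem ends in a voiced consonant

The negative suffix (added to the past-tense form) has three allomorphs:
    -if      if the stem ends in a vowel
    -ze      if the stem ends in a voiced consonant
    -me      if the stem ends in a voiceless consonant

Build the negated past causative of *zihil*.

*zihil* — final sound /l/ (a consonant) → -os → *zihilos*.
The causative form *zihilos* — final consonant /s/ (voiceless) → -ot → *zihilosot*.
The past-tense form *zihilosot*: final sound = /t/, a voiceless consonant → -me → *zihilosotme*.

zihilosotme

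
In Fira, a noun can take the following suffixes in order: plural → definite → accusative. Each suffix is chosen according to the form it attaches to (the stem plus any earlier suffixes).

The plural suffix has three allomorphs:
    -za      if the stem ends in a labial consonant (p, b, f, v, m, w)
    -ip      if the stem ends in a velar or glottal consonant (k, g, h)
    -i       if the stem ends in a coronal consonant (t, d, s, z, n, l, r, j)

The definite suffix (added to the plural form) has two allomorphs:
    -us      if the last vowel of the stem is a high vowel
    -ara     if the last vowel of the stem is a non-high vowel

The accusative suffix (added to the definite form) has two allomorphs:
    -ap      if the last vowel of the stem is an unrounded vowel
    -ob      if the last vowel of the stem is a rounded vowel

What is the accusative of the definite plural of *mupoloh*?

mupolohipusob

The final consonant of *mupoloh* is /h/, which is velar/glottal, so the plural suffix is -ip, giving *mupolohip*.
Since the last vowel of the plural form *mupolohip* is /i/ (a high vowel), it takes -us, giving *mupolohipus*.
The definite form *mupolohipus* — last vowel /u/ (a rounded vowel) → -ob → *mupolohipusob*.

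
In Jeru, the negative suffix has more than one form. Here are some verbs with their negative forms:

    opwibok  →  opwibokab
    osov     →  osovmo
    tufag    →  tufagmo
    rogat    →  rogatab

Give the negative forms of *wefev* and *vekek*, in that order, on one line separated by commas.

The alternation tracks the final consonant of the stem — -ab when the stem ends in a voiceless consonant (*opwibok*, *rogat*); -mo when the stem ends in a voiced consonant (*osov*, *tufag*).
Since the final consonant of *wefev* is /v/ (voiced), it takes -mo, giving *wefevmo*.
*vekek* — final consonant /k/ (voiceless) → -ab → *vekekab*.

wefevmo, vekekab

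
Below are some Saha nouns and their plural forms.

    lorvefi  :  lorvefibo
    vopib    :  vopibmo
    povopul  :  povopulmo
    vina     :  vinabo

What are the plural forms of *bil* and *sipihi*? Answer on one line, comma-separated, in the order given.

bilmo, sipihibo

The pattern is consonant vs. vowel: -mo when the stem ends in a consonant (*vopib*, *povopul*); -bo when the stem ends in a vowel (*lorvefi*, *vina*).
*bil*: final sound = /l/, a consonant → -mo → *bilmo*.
*sipihi* — final sound /i/ (a vowel) → -bo → *sipihibo*.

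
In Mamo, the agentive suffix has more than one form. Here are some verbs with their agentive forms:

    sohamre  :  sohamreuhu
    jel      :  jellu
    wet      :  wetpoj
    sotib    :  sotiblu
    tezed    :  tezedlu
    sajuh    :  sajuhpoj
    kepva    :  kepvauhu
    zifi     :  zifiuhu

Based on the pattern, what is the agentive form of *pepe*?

The suffix is conditioned by the final sound: -poj when the stem ends in a voiceless consonant (*wet*, *sajuh*); -lu when the stem ends in a voiced consonant (*jel*, *sotib*, *tezed*); -uhu when the stem ends in a vowel (*sohamre*, *kepva*, *zifi*).
*pepe*: final sound = /e/, a vowel → -uhu → *pepeuhu*.

pepeuhu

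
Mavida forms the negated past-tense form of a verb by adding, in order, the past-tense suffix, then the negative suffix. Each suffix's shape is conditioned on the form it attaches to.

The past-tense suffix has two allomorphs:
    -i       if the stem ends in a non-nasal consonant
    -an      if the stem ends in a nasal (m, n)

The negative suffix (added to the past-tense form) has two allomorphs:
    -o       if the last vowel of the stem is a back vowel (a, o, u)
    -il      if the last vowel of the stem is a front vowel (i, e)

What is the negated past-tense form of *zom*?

zomano

The final consonant of *zom* is /m/, which is a nasal, so the past-tense suffix is -an, giving *zoman*.
The past-tense form *zoman*: last vowel = /a/, a back vowel → -o → *zomano*.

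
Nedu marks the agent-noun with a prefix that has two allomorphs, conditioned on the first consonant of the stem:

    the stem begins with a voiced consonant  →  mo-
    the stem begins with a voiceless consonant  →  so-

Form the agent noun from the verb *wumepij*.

mowumepij

*wumepij* — first consonant /w/ (voiced) → mo- → *mowumepij*.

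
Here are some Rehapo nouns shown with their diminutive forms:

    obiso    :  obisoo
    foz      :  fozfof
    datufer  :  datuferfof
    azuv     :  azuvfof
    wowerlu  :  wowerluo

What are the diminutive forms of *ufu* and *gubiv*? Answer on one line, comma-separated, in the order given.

The pattern is consonant vs. vowel: -fof when the stem ends in a consonant (*foz*, *datufer*, *azuv*); -o when the stem ends in a vowel (*obiso*, *wowerlu*).
*ufu* — final sound /u/ (a vowel) → -o → *ufuo*.
The final sound of *gubiv* is /v/, which is a consonant, so the suffix is -fof, giving *gubivfof*.

ufuo, gubivfof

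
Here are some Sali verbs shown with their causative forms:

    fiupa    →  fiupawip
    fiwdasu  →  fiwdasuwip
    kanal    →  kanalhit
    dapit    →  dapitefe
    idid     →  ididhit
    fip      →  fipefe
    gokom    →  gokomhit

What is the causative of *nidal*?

nidalhit

The alternation tracks the final sound of the stem — -efe when the stem ends in a voiceless consonant (*dapit*, *fip*); -hit when the stem ends in a voiced consonant (*kanal*, *idid*, *gokom*); -wip when the stem ends in a vowel (*fiupa*, *fiwdasu*).
Since the final sound of *nidal* is /l/ (a voiced consonant), it takes -hit, giving *nidalhit*.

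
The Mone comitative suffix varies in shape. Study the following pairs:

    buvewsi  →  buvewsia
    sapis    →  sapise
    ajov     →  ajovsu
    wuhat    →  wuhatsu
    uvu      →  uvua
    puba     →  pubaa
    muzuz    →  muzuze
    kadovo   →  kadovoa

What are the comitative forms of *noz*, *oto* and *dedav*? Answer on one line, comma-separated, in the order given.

noze, otoa, dedavsu

The suffix is conditioned by the final sound: -e when the stem ends in a sibilant (*sapis*, *muzuz*); -su when the stem ends in a non-sibilant consonant (*ajov*, *wuhat*); -a when the stem ends in a vowel (*buvewsi*, *uvu*, *puba*, *kadovo*).
*noz* — final sound /z/ (a sibilant) → -e → *noze*.
*oto*: final sound = /o/, a vowel → -a → *otoa*.
The final sound of *dedav* is /v/, which is a non-sibilant consonant, so the suffix is -su, giving *dedavsu*.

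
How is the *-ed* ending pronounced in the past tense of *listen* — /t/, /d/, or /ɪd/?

/d/

The stem *listen* ends in a voiced sound other than /d/.
The -ed suffix is realized as /ɪd/ after /t, d/; as /t/ after other voiceless consonants; and as /d/ after other voiced sounds.
So -ed on *listen* is pronounced /d/.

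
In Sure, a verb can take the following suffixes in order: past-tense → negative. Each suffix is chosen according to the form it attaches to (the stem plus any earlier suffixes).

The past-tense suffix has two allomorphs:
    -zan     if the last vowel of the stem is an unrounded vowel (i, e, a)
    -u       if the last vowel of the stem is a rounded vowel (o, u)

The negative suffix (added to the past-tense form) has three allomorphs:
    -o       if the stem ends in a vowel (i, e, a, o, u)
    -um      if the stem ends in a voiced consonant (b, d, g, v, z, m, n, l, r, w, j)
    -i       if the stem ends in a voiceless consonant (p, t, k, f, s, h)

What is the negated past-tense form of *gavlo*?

gavlouo

The last vowel of *gavlo* is /o/, which is a rounded vowel, so the past-tense suffix is -u, giving *gavlou*.
The final sound of the past-tense form *gavlou* is /u/, which is a vowel, so the negative suffix is -o, giving *gavlouo*.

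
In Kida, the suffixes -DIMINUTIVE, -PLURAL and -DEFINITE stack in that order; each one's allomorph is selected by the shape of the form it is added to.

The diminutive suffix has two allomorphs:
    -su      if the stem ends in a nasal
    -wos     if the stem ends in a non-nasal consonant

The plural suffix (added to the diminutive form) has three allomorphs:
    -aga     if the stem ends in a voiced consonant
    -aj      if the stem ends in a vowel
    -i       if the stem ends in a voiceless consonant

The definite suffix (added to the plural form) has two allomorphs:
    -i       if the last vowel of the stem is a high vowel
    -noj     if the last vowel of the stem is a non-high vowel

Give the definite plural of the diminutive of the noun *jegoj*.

jegojwosii

The final consonant of *jegoj* is /j/, which is non-nasal, so the diminutive suffix is -wos, giving *jegojwos*.
The diminutive form *jegojwos* — final sound /s/ (a voiceless consonant) → -i → *jegojwosi*.
The plural form *jegojwosi*: last vowel = /i/, a high vowel → -i → *jegojwosii*.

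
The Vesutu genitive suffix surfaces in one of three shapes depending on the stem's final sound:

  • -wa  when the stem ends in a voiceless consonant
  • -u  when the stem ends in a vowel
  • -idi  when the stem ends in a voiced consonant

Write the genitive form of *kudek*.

kudekwa

*kudek*: final sound = /k/, a voiceless consonant → -wa → *kudekwa*.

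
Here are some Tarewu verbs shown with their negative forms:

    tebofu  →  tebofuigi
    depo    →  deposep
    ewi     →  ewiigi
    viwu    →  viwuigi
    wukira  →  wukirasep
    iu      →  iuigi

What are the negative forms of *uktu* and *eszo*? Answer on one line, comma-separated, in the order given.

The suffix is conditioned by the last vowel: -igi when the last vowel of the stem is a high vowel (*tebofu*, *ewi*, *viwu*, *iu*); -sep when the last vowel of the stem is a non-high vowel (*depo*, *wukira*).
*uktu* — last vowel /u/ (a high vowel) → -igi → *uktuigi*.
Since the last vowel of *eszo* is /o/ (a non-high vowel), it takes -sep, giving *eszosep*.

uktuigi, eszosep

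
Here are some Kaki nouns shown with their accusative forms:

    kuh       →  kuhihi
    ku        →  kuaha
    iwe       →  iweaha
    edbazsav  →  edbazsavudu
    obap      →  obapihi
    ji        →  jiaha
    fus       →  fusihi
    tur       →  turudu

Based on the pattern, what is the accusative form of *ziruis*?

ziruisihi

Looking at the final sound of each stem: -ihi when the stem ends in a voiceless consonant (*kuh*, *obap*, *fus*); -udu when the stem ends in a voiced consonant (*edbazsav*, *tur*); -aha when the stem ends in a vowel (*ku*, *iwe*, *ji*).
Since the final sound of *ziruis* is /s/ (a voiceless consonant), it takes -ihi, giving *ziruisihi*.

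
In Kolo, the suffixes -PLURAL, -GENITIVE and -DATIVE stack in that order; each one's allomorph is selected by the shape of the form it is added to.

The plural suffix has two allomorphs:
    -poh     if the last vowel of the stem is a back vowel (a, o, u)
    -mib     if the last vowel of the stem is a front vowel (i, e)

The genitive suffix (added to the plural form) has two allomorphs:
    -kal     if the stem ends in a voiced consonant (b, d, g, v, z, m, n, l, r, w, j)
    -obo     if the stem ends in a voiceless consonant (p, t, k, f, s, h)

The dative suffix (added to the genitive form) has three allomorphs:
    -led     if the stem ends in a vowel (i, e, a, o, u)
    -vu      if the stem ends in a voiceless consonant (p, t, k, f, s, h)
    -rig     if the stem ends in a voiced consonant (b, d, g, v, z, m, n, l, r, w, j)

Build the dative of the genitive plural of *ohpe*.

ohpemibkalrig

The last vowel of *ohpe* is /e/, which is a front vowel, so the plural suffix is -mib, giving *ohpemib*.
The plural form *ohpemib* — final consonant /b/ (voiced) → -kal → *ohpemibkal*.
The genitive form *ohpemibkal*: final sound = /l/, a voiced consonant → -rig → *ohpemibkalrig*.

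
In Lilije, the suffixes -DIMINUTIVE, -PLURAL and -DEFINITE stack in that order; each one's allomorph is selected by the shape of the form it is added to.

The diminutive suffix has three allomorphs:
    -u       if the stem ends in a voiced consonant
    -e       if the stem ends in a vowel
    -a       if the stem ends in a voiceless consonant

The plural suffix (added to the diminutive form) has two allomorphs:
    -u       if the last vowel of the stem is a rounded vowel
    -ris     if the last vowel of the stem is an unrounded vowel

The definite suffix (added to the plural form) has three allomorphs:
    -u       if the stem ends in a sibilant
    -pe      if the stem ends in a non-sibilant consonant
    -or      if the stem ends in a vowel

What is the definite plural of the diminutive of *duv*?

Since the final sound of *duv* is /v/ (a voiced consonant), it takes -u, giving *duvu*.
Since the last vowel of the diminutive form *duvu* is /u/ (a rounded vowel), it takes -u, giving *duvuu*.
The final sound of the plural form *duvuu* is /u/, which is a vowel, so the definite suffix is -or, giving *duvuuor*.

duvuuor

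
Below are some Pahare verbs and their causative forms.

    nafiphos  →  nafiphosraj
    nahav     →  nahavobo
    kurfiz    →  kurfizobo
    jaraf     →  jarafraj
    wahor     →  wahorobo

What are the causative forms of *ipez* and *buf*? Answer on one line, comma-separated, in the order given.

The suffix is conditioned by the final consonant: -raj when the stem ends in a voiceless consonant (*nafiphos*, *jaraf*); -obo when the stem ends in a voiced consonant (*nahav*, *kurfiz*, *wahor*).
Since the final consonant of *ipez* is /z/ (voiced), it takes -obo, giving *ipezobo*.
*buf*: final consonant = /f/, voiceless → -raj → *bufraj*.

ipezobo, bufraj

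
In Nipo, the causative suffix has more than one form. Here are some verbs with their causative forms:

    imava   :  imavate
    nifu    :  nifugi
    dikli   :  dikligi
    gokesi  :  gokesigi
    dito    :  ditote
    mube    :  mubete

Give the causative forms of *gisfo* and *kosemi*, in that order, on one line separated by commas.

The pattern is height harmony: -gi when the last vowel of the stem is a high vowel (*nifu*, *dikli*, *gokesi*); -te when the last vowel of the stem is a non-high vowel (*imava*, *dito*, *mube*).
The last vowel of *gisfo* is /o/, which is a non-high vowel, so the suffix is -te, giving *gisfote*.
*kosemi* — last vowel /i/ (a high vowel) → -gi → *kosemigi*.

gisfote, kosemigi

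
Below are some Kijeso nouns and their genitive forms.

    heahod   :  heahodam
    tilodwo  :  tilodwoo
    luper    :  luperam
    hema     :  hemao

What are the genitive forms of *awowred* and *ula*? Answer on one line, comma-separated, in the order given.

The pattern is consonant vs. vowel: -am when the stem ends in a consonant (*heahod*, *luper*); -o when the stem ends in a vowel (*tilodwo*, *hema*).
*awowred* — final sound /d/ (a consonant) → -am → *awowredam*.
*ula*: final sound = /a/, a vowel → -o → *ulao*.

awowredam, ulao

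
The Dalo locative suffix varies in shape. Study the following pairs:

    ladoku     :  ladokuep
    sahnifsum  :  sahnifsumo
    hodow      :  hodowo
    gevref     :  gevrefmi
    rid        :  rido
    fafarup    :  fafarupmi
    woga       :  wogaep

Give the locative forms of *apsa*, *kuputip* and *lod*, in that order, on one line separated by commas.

The suffix is conditioned by the final sound: -mi when the stem ends in a voiceless consonant (*gevref*, *fafarup*); -o when the stem ends in a voiced consonant (*sahnifsum*, *hodow*, *rid*); -ep when the stem ends in a vowel (*ladoku*, *woga*).
*apsa*: final sound = /a/, a vowel → -ep → *apsaep*.
Since the final sound of *kuputip* is /p/ (a voiceless consonant), it takes -mi, giving *kuputipmi*.
The final sound of *lod* is /d/, which is a voiced consonant, so the suffix is -o, giving *lodo*.

apsaep, kuputipmi, lodo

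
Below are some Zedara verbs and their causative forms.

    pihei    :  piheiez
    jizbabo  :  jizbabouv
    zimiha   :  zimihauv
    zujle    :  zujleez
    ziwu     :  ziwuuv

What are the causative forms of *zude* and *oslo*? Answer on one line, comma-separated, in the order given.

The pattern is front/back vowel harmony: -ez when the last vowel of the stem is a front vowel (*pihei*, *zujle*); -uv when the last vowel of the stem is a back vowel (*jizbabo*, *zimiha*, *ziwu*).
*zude*: last vowel = /e/, a front vowel → -ez → *zudeez*.
*oslo* — last vowel /o/ (a back vowel) → -uv → *oslouv*.

zudeez, oslouv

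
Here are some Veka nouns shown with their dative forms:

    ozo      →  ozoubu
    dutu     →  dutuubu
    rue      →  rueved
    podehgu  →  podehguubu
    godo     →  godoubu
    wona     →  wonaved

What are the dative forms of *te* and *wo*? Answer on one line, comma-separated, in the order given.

teved, woubu

The suffix is conditioned by the last vowel: -ubu when the last vowel of the stem is a rounded vowel (*ozo*, *dutu*, *podehgu*, *godo*); -ved when the last vowel of the stem is an unrounded vowel (*rue*, *wona*).
*te*: last vowel = /e/, an unrounded vowel → -ved → *teved*.
The last vowel of *wo* is /o/, which is a rounded vowel, so the suffix is -ubu, giving *woubu*.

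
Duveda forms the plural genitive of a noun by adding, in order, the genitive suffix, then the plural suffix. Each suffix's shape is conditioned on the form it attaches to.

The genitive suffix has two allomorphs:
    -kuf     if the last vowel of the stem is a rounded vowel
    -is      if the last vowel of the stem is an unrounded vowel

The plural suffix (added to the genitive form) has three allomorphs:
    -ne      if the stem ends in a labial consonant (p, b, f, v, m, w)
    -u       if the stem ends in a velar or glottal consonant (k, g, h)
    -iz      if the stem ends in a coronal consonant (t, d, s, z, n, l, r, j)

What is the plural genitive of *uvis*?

uvisisiz

*uvis* — last vowel /i/ (an unrounded vowel) → -is → *uvisis*.
The final consonant of the genitive form *uvisis* is /s/, which is coronal, so the plural suffix is -iz, giving *uvisisiz*.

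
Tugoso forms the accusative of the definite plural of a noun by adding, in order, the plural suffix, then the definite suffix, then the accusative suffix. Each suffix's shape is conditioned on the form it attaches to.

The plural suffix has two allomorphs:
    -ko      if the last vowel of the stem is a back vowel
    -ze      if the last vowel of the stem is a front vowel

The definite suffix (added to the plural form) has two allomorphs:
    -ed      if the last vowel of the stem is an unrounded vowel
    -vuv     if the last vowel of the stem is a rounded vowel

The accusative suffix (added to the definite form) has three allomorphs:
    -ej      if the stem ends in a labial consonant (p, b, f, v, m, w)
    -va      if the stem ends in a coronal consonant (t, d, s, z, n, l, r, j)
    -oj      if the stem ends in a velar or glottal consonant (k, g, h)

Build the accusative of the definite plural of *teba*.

The last vowel of *teba* is /a/, which is a back vowel, so the plural suffix is -ko, giving *tebako*.
The plural form *tebako* — last vowel /o/ (a rounded vowel) → -vuv → *tebakovuv*.
The definite form *tebakovuv* — final consonant /v/ (labial) → -ej → *tebakovuvej*.

tebakovuvej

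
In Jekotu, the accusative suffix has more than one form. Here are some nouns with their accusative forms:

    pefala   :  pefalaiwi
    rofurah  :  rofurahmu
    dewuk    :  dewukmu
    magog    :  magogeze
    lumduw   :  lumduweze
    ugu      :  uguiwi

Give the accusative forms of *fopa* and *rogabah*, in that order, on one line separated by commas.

fopaiwi, rogabahmu

The pattern is voicing of the final sound: -mu when the stem ends in a voiceless consonant (*rofurah*, *dewuk*); -eze when the stem ends in a voiced consonant (*magog*, *lumduw*); -iwi when the stem ends in a vowel (*pefala*, *ugu*).
*fopa* — final sound /a/ (a vowel) → -iwi → *fopaiwi*.
The final sound of *rogabah* is /h/, which is a voiceless consonant, so the suffix is -mu, giving *rogabahmu*.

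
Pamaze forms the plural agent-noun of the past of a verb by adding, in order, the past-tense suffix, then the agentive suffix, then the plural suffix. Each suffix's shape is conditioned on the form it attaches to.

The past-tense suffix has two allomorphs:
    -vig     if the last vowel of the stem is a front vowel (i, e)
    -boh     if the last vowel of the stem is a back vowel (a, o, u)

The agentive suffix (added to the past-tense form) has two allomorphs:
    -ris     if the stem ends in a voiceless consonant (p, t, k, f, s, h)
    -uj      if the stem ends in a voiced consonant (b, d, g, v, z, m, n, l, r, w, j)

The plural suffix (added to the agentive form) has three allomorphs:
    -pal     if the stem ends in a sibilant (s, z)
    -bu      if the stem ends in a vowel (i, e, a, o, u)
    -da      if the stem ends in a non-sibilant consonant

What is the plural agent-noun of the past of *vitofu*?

vitofubohrispal

*vitofu* — last vowel /u/ (a back vowel) → -boh → *vitofuboh*.
The final consonant of the past-tense form *vitofuboh* is /h/, which is voiceless, so the agentive suffix is -ris, giving *vitofubohris*.
The final sound of the agentive form *vitofubohris* is /s/, which is a sibilant, so the plural suffix is -pal, giving *vitofubohrispal*.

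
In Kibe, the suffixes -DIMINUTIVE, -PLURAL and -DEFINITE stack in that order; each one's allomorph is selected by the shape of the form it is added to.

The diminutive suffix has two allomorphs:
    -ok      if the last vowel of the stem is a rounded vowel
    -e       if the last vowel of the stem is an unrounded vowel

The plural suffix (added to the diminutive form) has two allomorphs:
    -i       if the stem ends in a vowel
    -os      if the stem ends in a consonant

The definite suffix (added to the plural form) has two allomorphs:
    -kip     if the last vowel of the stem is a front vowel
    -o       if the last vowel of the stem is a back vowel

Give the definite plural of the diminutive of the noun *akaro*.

akarookoso

*akaro* — last vowel /o/ (a rounded vowel) → -ok → *akarook*.
The diminutive form *akarook*: final sound = /k/, a consonant → -os → *akarookos*.
The plural form *akarookos*: last vowel = /o/, a back vowel → -o → *akarookoso*.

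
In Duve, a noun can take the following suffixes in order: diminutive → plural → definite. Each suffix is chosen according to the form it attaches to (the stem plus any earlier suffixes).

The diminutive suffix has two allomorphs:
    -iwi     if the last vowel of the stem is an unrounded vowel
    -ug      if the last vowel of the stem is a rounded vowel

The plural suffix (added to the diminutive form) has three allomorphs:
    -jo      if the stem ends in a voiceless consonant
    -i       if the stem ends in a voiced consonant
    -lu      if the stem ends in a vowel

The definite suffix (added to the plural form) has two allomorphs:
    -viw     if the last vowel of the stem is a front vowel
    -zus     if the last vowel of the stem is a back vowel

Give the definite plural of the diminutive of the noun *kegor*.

The last vowel of *kegor* is /o/, which is a rounded vowel, so the diminutive suffix is -ug, giving *kegorug*.
The diminutive form *kegorug*: final sound = /g/, a voiced consonant → -i → *kegorugi*.
The plural form *kegorugi* — last vowel /i/ (a front vowel) → -viw → *kegorugiviw*.

kegorugiviw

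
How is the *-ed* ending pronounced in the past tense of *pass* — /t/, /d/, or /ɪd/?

/t/

The stem *pass* ends in a voiceless consonant other than /t/.
The -ed suffix is realized as /ɪd/ after /t, d/; as /t/ after other voiceless consonants; and as /d/ after other voiced sounds.
So -ed on *pass* is pronounced /t/.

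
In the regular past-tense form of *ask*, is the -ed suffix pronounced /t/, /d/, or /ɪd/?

/t/

The stem *ask* ends in a voiceless consonant other than /t/.
The -ed suffix is realized as /ɪd/ after /t, d/; as /t/ after other voiceless consonants; and as /d/ after other voiced sounds.
So -ed on *ask* is pronounced /t/.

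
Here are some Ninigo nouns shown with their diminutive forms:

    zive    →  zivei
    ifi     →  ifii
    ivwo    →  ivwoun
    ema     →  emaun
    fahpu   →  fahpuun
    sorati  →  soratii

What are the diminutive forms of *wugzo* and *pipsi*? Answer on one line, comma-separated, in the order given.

The pattern is front/back vowel harmony: -i when the last vowel of the stem is a front vowel (*zive*, *ifi*, *sorati*); -un when the last vowel of the stem is a back vowel (*ivwo*, *ema*, *fahpu*).
Since the last vowel of *wugzo* is /o/ (a back vowel), it takes -un, giving *wugzoun*.
*pipsi*: last vowel = /i/, a front vowel → -i → *pipsii*.

wugzoun, pipsii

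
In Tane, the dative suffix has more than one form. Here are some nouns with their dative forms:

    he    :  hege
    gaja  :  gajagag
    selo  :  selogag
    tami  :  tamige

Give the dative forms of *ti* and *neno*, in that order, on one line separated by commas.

The suffix is conditioned by the last vowel: -ge when the last vowel of the stem is a front vowel (*he*, *tami*); -gag when the last vowel of the stem is a back vowel (*gaja*, *selo*).
The last vowel of *ti* is /i/, which is a front vowel, so the suffix is -ge, giving *tige*.
*neno*: last vowel = /o/, a back vowel → -gag → *nenogag*.

tige, nenogag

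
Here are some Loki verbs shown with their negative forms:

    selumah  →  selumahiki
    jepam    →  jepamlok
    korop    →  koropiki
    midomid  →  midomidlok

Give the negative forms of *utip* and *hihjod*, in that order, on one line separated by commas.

The suffix is conditioned by the final consonant: -iki when the stem ends in a voiceless consonant (*selumah*, *korop*); -lok when the stem ends in a voiced consonant (*jepam*, *midomid*).
*utip* — final consonant /p/ (voiceless) → -iki → *utipiki*.
The final consonant of *hihjod* is /d/, which is voiced, so the suffix is -lok, giving *hihjodlok*.

utipiki, hihjodlok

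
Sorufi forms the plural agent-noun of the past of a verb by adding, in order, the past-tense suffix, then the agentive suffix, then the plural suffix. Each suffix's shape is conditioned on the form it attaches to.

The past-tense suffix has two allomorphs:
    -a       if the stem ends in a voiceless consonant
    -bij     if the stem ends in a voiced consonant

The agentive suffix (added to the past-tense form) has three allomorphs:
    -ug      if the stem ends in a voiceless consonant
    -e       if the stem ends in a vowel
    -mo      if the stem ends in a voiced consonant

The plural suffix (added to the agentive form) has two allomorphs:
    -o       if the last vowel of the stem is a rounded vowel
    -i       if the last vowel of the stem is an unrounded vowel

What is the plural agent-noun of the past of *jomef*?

jomefaei

*jomef* — final consonant /f/ (voiceless) → -a → *jomefa*.
The final sound of the past-tense form *jomefa* is /a/, which is a vowel, so the agentive suffix is -e, giving *jomefae*.
The last vowel of the agentive form *jomefae* is /e/, which is an unrounded vowel, so the plural suffix is -i, giving *jomefaei*.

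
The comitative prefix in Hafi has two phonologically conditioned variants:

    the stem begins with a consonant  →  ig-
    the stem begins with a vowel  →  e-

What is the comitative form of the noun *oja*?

The first sound of *oja* is /o/, which is a vowel, so the prefix is e-, giving *eoja*.

eoja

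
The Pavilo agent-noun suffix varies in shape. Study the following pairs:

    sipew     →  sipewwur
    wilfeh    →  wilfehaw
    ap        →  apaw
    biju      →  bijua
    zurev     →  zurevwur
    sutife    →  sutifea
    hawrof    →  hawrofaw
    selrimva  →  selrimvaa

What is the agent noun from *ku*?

The suffix is conditioned by the final sound: -aw when the stem ends in a voiceless consonant (*wilfeh*, *ap*, *hawrof*); -wur when the stem ends in a voiced consonant (*sipew*, *zurev*); -a when the stem ends in a vowel (*biju*, *sutife*, *selrimva*).
Since the final sound of *ku* is /u/ (a vowel), it takes -a, giving *kua*.

kua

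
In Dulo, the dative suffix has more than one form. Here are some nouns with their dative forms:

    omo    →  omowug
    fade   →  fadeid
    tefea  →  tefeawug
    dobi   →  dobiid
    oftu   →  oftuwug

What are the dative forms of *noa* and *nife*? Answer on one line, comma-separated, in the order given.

The suffix is conditioned by the last vowel: -id when the last vowel of the stem is a front vowel (*fade*, *dobi*); -wug when the last vowel of the stem is a back vowel (*omo*, *tefea*, *oftu*).
Since the last vowel of *noa* is /a/ (a back vowel), it takes -wug, giving *noawug*.
Since the last vowel of *nife* is /e/ (a front vowel), it takes -id, giving *nifeid*.

noawug, nifeid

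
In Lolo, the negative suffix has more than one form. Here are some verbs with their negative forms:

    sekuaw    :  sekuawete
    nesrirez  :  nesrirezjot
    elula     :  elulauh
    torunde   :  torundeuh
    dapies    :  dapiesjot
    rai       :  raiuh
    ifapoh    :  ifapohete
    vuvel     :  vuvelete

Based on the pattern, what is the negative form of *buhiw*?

buhiwete

The pattern is sibilance of the final sound: -jot when the stem ends in a sibilant (*nesrirez*, *dapies*); -ete when the stem ends in a non-sibilant consonant (*sekuaw*, *ifapoh*, *vuvel*); -uh when the stem ends in a vowel (*elula*, *torunde*, *rai*).
*buhiw*: final sound = /w/, a non-sibilant consonant → -ete → *buhiwete*.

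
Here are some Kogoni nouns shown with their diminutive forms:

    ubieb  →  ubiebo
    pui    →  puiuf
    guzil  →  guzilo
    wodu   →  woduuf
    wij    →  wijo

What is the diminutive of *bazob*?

bazobo

The suffix is conditioned by the final sound: -o when the stem ends in a consonant (*ubieb*, *guzil*, *wij*); -uf when the stem ends in a vowel (*pui*, *wodu*).
*bazob* — final sound /b/ (a consonant) → -o → *bazobo*.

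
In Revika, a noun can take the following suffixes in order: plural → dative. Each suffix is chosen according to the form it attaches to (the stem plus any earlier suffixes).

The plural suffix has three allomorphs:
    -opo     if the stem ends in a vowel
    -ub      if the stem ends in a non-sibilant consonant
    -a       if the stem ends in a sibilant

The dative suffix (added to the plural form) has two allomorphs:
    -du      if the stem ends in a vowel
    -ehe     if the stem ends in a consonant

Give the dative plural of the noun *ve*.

veopodu

*ve* — final sound /e/ (a vowel) → -opo → *veopo*.
The final sound of the plural form *veopo* is /o/, which is a vowel, so the dative suffix is -du, giving *veopodu*.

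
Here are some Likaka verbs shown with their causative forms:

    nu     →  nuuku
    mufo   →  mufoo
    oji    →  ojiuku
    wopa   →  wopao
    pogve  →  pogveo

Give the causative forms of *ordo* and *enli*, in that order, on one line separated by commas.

ordoo, enliuku

The pattern is height harmony: -uku when the last vowel of the stem is a high vowel (*nu*, *oji*); -o when the last vowel of the stem is a non-high vowel (*mufo*, *wopa*, *pogve*).
The last vowel of *ordo* is /o/, which is a non-high vowel, so the suffix is -o, giving *ordoo*.
*enli* — last vowel /i/ (a high vowel) → -uku → *enliuku*.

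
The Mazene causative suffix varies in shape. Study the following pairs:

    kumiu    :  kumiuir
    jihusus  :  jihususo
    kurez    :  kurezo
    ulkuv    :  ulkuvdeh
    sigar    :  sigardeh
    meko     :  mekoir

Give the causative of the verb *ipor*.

ipordeh

Looking at the final sound of each stem: -o when the stem ends in a sibilant (*jihusus*, *kurez*); -deh when the stem ends in a non-sibilant consonant (*ulkuv*, *sigar*); -ir when the stem ends in a vowel (*kumiu*, *meko*).
*ipor*: final sound = /r/, a non-sibilant consonant → -deh → *ipordeh*.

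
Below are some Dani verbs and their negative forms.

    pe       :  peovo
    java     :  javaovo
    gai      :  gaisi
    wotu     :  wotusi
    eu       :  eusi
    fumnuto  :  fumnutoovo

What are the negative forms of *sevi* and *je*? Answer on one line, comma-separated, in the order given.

sevisi, jeovo

The alternation tracks the last vowel of the stem — -si when the last vowel of the stem is a high vowel (*gai*, *wotu*, *eu*); -ovo when the last vowel of the stem is a non-high vowel (*pe*, *java*, *fumnuto*).
*sevi*: last vowel = /i/, a high vowel → -si → *sevisi*.
*je* — last vowel /e/ (a non-high vowel) → -ovo → *jeovo*.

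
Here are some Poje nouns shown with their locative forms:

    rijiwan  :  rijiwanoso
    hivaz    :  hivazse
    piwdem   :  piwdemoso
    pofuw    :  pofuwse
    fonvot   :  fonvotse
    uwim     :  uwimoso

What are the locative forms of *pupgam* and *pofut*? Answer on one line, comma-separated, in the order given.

pupgamoso, pofutse

The suffix is conditioned by the final consonant: -oso when the stem ends in a nasal (*rijiwan*, *piwdem*, *uwim*); -se when the stem ends in a non-nasal consonant (*hivaz*, *pofuw*, *fonvot*).
*pupgam* — final consonant /m/ (a nasal) → -oso → *pupgamoso*.
*pofut*: final consonant = /t/, non-nasal → -se → *pofutse*.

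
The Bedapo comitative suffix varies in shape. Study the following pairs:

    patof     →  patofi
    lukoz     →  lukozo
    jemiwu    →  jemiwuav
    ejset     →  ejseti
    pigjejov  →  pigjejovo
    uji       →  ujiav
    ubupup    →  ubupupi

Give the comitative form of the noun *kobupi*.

kobupiav

The suffix is conditioned by the final sound: -i when the stem ends in a voiceless consonant (*patof*, *ejset*, *ubupup*); -o when the stem ends in a voiced consonant (*lukoz*, *pigjejov*); -av when the stem ends in a vowel (*jemiwu*, *uji*).
*kobupi* — final sound /i/ (a vowel) → -av → *kobupiav*.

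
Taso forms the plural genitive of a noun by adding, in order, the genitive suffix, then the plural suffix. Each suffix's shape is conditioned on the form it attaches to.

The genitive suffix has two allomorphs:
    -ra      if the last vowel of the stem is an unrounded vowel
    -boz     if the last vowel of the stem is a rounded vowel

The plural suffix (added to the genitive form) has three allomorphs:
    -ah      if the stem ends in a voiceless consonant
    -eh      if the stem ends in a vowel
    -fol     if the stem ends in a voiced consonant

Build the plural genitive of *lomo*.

*lomo*: last vowel = /o/, a rounded vowel → -boz → *lomoboz*.
The final sound of the genitive form *lomoboz* is /z/, which is a voiced consonant, so the plural suffix is -fol, giving *lomobozfol*.

lomobozfol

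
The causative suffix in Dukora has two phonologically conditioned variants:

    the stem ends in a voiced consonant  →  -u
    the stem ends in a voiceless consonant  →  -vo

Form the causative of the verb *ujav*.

ujavu

The final consonant of *ujav* is /v/, which is voiced, so the suffix is -u, giving *ujavu*.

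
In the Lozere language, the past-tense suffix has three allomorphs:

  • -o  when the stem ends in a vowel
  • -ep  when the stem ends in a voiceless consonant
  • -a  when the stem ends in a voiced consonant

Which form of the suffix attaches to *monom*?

*monom*: final sound = /m/, a voiced consonant → -a.

-a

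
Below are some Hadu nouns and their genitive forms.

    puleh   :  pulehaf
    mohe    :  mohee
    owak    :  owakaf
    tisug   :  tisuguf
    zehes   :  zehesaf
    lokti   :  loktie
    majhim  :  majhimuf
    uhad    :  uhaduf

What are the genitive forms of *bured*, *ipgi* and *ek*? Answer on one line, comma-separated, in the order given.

The pattern is voicing of the final sound: -af when the stem ends in a voiceless consonant (*puleh*, *owak*, *zehes*); -uf when the stem ends in a voiced consonant (*tisug*, *majhim*, *uhad*); -e when the stem ends in a vowel (*mohe*, *lokti*).
The final sound of *bured* is /d/, which is a voiced consonant, so the suffix is -uf, giving *bureduf*.
*ipgi* — final sound /i/ (a vowel) → -e → *ipgie*.
The final sound of *ek* is /k/, which is a voiceless consonant, so the suffix is -af, giving *ekaf*.

bureduf, ipgie, ekaf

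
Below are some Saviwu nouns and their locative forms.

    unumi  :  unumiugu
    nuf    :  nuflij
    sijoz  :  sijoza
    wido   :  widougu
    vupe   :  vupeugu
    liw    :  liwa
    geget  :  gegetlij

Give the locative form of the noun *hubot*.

hubotlij

Looking at the final sound of each stem: -lij when the stem ends in a voiceless consonant (*nuf*, *geget*); -a when the stem ends in a voiced consonant (*sijoz*, *liw*); -ugu when the stem ends in a vowel (*unumi*, *wido*, *vupe*).
*hubot*: final sound = /t/, a voiceless consonant → -lij → *hubotlij*.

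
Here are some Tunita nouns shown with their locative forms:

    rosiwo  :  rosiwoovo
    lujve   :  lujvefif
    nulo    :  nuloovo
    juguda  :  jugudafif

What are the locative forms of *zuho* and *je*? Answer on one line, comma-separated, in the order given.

The pattern is rounding harmony: -ovo when the last vowel of the stem is a rounded vowel (*rosiwo*, *nulo*); -fif when the last vowel of the stem is an unrounded vowel (*lujve*, *juguda*).
The last vowel of *zuho* is /o/, which is a rounded vowel, so the suffix is -ovo, giving *zuhoovo*.
Since the last vowel of *je* is /e/ (an unrounded vowel), it takes -fif, giving *jefif*.

zuhoovo, jefif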